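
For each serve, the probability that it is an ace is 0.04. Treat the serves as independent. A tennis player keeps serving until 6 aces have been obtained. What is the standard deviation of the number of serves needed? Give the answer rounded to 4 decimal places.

60.0000

Y = total serves until the sixth success; negative binomial with r=6, p=0.04.
SD(Y) = √[r(1−p)/p²] = √(3600.000000) = 60.000000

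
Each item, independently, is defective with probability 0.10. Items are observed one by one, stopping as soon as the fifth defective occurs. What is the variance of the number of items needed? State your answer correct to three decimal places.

Y = total items until the fifth success; negative binomial with r=5, p=0.10.
Var(Y) = r(1−p)/p² = 5·0.90 / 0.10² = 450.00000

450.000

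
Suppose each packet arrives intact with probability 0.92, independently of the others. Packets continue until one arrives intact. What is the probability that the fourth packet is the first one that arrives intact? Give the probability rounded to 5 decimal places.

0.00047

Geometric (trials to first success), p = 0.92.
P(Y = 4) = (1−p)^3 · p = 0.000512 · 0.92 = 0.0004710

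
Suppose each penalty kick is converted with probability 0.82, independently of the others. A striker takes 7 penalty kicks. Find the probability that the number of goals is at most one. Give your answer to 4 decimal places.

X ~ Binomial(7, 0.82); P(X ≤ 1) = Σ C(7,k) p^k (1−p)^(7−k) over k:
  k=0: C(7,0)·0.82^0·0.18^7 = 0.000006
  k=1: C(7,1)·0.82^1·0.18^6 = 0.000195
Total = 0.000201

0.0002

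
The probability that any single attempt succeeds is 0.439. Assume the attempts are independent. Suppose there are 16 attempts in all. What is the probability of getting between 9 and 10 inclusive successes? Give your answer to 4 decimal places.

0.1875

X ~ Binomial(16, 0.439); P(9 ≤ X ≤ 10) = Σ C(16,k) p^k (1−p)^(16−k) over k:
  k=9: C(16,9)·0.439^9·0.561^7 = 0.121157
  k=10: C(16,10)·0.439^10·0.561^6 = 0.066366
Total = 0.187523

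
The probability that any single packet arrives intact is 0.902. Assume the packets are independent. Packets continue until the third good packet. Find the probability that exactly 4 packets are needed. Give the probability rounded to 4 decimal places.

0.2158

Y = trial on which the third success occurs; negative binomial, r=3, p=0.902.
P(Y=4) = C(3,2) · p^3 · (1−p)^1
= 3 · 0.73387 · 0.098 = 0.215758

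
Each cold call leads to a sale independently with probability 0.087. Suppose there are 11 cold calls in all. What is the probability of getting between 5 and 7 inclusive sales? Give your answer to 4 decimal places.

0.0015

X ~ Binomial(11, 0.087); P(5 ≤ X ≤ 7) = Σ C(11,k) p^k (1−p)^(11−k) over k:
  k=5: C(11,5)·0.087^5·0.913^6 = 0.001334
  k=6: C(11,6)·0.087^6·0.913^5 = 0.000127
  k=7: C(11,7)·0.087^7·0.913^4 = 0.000009
Total = 0.001469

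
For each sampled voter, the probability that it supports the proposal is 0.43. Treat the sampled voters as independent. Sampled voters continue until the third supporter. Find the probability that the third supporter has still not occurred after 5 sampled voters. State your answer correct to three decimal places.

0.630

Needing more than 5 sampled voters ⇔ fewer than 3 successes in the first 5. With X ~ Binomial(5, 0.43), P(Y > 5) = P(X ≤ 2).
  k=0: C(5,0)·0.43^0·0.57^5 = 0.06017
  k=1: C(5,1)·0.43^1·0.57^4 = 0.22695
  k=2: C(5,2)·0.43^2·0.57^3 = 0.34242
P(X ≤ 2) = 0.62955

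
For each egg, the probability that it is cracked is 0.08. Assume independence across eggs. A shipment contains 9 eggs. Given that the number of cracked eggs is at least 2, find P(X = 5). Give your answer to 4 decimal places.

0.0019

X ~ Binomial(9, 0.08). Want P(X=5 | X≥2) = P(X=5) / P(X≥2).
P(X=5) = C(9,5)·0.08^5·0.92^4 = 0.000296
P(X≥2) = 1 − 0.472161 − 0.369518 = 0.158321
Ratio = 0.000296 / 0.158321 = 0.001868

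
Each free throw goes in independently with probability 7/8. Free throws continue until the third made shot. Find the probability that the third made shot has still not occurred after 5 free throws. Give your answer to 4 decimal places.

Needing more than 5 free throws ⇔ fewer than 3 successes in the first 5. With X ~ Binomial(5, 0.875), P(Y > 5) = P(X ≤ 2).
  k=0: C(5,0)·0.875^0·0.125^5 = 0.000031
  k=1: C(5,1)·0.875^1·0.125^4 = 0.001068
  k=2: C(5,2)·0.875^2·0.125^3 = 0.014954
P(X ≤ 2) = 0.016052

0.0161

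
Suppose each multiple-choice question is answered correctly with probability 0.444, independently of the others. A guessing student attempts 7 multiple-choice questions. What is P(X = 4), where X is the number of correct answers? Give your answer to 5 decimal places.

X ~ Binomial(n=7, p=0.444).
P(X=4) = C(7,4) · p^4 · (1−p)^3
= 35 · 0.038863 · 0.17188 = 0.2337891

0.23379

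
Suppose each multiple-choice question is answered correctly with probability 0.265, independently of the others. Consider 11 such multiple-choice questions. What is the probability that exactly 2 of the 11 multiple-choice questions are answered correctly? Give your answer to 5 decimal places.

0.24179

X ~ Binomial(n=11, p=0.265).
P(X=2) = C(11,2) · p^2 · (1−p)^9
= 55 · 0.070225 · 0.062602 = 0.2417912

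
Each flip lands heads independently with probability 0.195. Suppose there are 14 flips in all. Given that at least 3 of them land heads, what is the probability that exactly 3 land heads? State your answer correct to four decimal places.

X ~ Binomial(14, 0.195). Want P(X=3 | X≥3) = P(X=3) / P(X≥3).
P(X=3) = C(14,3)·0.195^3·0.805^11 = 0.248290
P(X≥3) = 1 − 0.047989 − 0.162746 − 0.256248 = 0.533017
Ratio = 0.248290 / 0.533017 = 0.465821

0.4658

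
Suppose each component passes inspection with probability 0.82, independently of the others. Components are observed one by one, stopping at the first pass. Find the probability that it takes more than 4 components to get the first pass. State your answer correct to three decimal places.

0.001

Y = number of components to the first success; geometric, p = 0.82.
P(Y > 4) = P(first 4 all fail) = (1−p)^4 = 0.00105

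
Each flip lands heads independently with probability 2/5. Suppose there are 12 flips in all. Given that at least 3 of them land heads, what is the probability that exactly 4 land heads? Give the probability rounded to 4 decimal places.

0.2322

X ~ Binomial(12, 0.40). Want P(X=4 | X≥3) = P(X=4) / P(X≥3).
P(X=4) = C(12,4)·0.40^4·0.60^8 = 0.212841
P(X≥3) = 1 − 0.002177 − 0.017414 − 0.063852 = 0.916557
Ratio = 0.212841 / 0.916557 = 0.232218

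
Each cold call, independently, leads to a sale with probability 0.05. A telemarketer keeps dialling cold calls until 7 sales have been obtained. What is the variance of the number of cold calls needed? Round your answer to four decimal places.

Y = total cold calls until the seventh success; negative binomial with r=7, p=0.05.
Var(Y) = r(1−p)/p² = 7·0.95 / 0.05² = 2660.000000

2660.0000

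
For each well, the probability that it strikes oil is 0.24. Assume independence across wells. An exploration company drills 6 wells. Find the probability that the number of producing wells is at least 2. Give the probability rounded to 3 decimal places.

0.442

X ~ Binomial(6, 0.24); P(X ≥ 2) = Σ C(6,k) p^k (1−p)^(6−k) over k:
  k=2: C(6,2)·0.24^2·0.76^4 = 0.28825
  k=3: C(6,3)·0.24^3·0.76^3 = 0.12137
  k=4: C(6,4)·0.24^4·0.76^2 = 0.02875
  k=5: C(6,5)·0.24^5·0.76^1 = 0.00363
  k=6: C(6,6)·0.24^6·0.76^0 = 0.00019
Total = 0.44218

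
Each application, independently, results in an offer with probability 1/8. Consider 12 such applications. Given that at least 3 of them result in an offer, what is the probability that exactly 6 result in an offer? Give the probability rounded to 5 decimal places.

X ~ Binomial(12, 0.125). Want P(X=6 | X≥3) = P(X=6) / P(X≥3).
P(X=6) = C(12,6)·0.125^6·0.875^6 = 0.0015819
P(X≥3) = 1 − 0.2014172 − 0.3452867 − 0.2712967 = 0.1819994
Ratio = 0.0015819 / 0.1819994 = 0.0086918

0.00869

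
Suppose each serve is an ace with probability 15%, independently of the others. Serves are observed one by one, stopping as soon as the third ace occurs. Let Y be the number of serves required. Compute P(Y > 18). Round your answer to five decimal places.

Needing more than 18 serves ⇔ fewer than 3 successes in the first 18. With X ~ Binomial(18, 0.15), P(Y > 18) = P(X ≤ 2).
  k=0: C(18,0)·0.15^0·0.85^18 = 0.0536464
  k=1: C(18,1)·0.15^1·0.85^17 = 0.1704062
  k=2: C(18,2)·0.15^2·0.85^16 = 0.2556094
P(X ≤ 2) = 0.4796620

0.47966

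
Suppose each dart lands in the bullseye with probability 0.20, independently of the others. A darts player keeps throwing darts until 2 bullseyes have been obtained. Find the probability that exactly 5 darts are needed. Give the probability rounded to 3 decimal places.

0.082

Y = trial on which the second success occurs; negative binomial, r=2, p=0.20.
P(Y=5) = C(4,1) · p^2 · (1−p)^3
= 4 · 0.04 · 0.512 = 0.08192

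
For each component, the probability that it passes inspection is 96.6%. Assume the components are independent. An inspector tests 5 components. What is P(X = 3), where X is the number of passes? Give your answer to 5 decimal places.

X ~ Binomial(n=5, p=0.966).
P(X=3) = C(5,3) · p^3 · (1−p)^2
= 10 · 0.90143 · 0.001156 = 0.0104205

0.01042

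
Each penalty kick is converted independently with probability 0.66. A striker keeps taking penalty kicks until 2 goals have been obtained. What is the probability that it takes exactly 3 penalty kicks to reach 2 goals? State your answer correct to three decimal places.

Y = trial on which the second success occurs; negative binomial, r=2, p=0.66.
P(Y=3) = C(2,1) · p^2 · (1−p)^1
= 2 · 0.4356 · 0.34 = 0.29621

0.296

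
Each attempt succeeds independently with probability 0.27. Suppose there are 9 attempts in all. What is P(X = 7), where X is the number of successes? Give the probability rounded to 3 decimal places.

0.002

X ~ Binomial(n=9, p=0.27).
P(X=7) = C(9,7) · p^7 · (1−p)^2
= 36 · 0.0001046 · 0.5329 = 0.00201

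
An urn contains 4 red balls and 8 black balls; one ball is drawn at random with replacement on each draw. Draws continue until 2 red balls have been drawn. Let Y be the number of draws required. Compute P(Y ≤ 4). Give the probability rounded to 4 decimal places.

Finishing within 4 draws ⇔ at least 2 successes in the first 4. With X ~ Binomial(4, 0.333333), P(Y ≤ 4) = 1 − P(X ≤ 1).
  k=0: C(4,0)·0.333333^0·0.666667^4 = 0.197531
  k=1: C(4,1)·0.333333^1·0.666667^3 = 0.395062
1 − 0.592593 = 0.407407

0.4074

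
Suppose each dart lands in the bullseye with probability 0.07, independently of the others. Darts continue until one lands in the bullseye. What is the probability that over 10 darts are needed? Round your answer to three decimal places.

0.484

Y = number of darts to the first success; geometric, p = 0.07.
P(Y > 10) = P(first 10 all fail) = (1−p)^10 = 0.48398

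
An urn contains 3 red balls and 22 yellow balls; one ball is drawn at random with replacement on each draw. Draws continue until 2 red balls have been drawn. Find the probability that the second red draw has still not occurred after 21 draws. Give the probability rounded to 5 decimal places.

0.26371

Needing more than 21 draws ⇔ fewer than 2 successes in the first 21. With X ~ Binomial(21, 0.12), P(Y > 21) = P(X ≤ 1).
  k=0: C(21,0)·0.12^0·0.88^21 = 0.0682553
  k=1: C(21,1)·0.12^1·0.88^20 = 0.1954582
P(X ≤ 1) = 0.2637135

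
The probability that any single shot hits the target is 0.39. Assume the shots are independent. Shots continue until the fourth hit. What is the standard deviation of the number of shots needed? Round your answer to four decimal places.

Y = total shots until the fourth success; negative binomial with r=4, p=0.39.
SD(Y) = √[r(1−p)/p²] = √(16.042078) = 4.005256

4.0053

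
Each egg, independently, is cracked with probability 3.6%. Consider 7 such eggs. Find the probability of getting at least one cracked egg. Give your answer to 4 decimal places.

P(at least one) = 1 − P(none) = 1 − (1 − 0.036)^7
= 1 − 0.773641 = 0.226359

0.2264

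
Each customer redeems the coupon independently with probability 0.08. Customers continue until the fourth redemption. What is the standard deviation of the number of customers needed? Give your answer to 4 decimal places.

Y = total customers until the fourth success; negative binomial with r=4, p=0.08.
SD(Y) = √[r(1−p)/p²] = √(575.000000) = 23.979158

23.9792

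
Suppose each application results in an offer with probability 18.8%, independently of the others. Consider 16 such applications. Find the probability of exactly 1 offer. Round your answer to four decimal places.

X ~ Binomial(n=16, p=0.188).
P(X=1) = C(16,1) · p^1 · (1−p)^15
= 16 · 0.188 · 0.043989 = 0.132318

0.1323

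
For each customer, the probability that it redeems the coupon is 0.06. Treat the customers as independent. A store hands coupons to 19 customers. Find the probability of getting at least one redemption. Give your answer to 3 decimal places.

0.691

P(at least one) = 1 − P(none) = 1 − (1 − 0.06)^19
= 1 − 0.30862 = 0.69138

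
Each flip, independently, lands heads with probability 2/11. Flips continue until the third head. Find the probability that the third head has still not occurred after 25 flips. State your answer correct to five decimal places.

Needing more than 25 flips ⇔ fewer than 3 successes in the first 25. With X ~ Binomial(25, 0.181818), P(Y > 25) = P(X ≤ 2).
  k=0: C(25,0)·0.181818^0·0.818182^25 = 0.0066259
  k=1: C(25,1)·0.181818^1·0.818182^24 = 0.0368106
  k=2: C(25,2)·0.181818^2·0.818182^23 = 0.0981616
P(X ≤ 2) = 0.1415982

0.14160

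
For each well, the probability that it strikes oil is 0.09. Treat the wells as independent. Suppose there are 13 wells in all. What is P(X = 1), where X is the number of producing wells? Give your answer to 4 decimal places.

X ~ Binomial(n=13, p=0.09).
P(X=1) = C(13,1) · p^1 · (1−p)^12
= 13 · 0.09 · 0.32248 = 0.377296

0.3773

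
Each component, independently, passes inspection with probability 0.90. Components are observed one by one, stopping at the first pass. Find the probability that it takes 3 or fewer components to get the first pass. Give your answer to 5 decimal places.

Y = number of components to the first success; geometric, p = 0.90.
P(Y ≤ 3) = 1 − (1−p)^3 = 1 − 0.0010000 = 0.9990000

0.99900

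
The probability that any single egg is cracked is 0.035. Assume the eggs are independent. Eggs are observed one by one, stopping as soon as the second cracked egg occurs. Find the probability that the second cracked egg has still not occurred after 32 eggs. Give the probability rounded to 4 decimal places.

Needing more than 32 eggs ⇔ fewer than 2 successes in the first 32. With X ~ Binomial(32, 0.035), P(Y > 32) = P(X ≤ 1).
  k=0: C(32,0)·0.035^0·0.965^32 = 0.319797
  k=1: C(32,1)·0.035^1·0.965^31 = 0.371163
P(X ≤ 1) = 0.690960

0.6910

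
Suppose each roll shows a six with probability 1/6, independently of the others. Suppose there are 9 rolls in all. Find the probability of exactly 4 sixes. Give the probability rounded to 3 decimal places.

X ~ Binomial(n=9, p=0.166667).
P(X=4) = C(9,4) · p^4 · (1−p)^5
= 126 · 0.0007716 · 0.40188 = 0.03907

0.039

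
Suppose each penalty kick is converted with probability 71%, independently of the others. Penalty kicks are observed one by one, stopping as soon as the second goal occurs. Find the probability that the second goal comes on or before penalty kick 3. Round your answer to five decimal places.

0.79648

Finishing within 3 penalty kicks ⇔ at least 2 successes in the first 3. With X ~ Binomial(3, 0.71), P(Y ≤ 3) = 1 − P(X ≤ 1).
  k=0: C(3,0)·0.71^0·0.29^3 = 0.0243890
  k=1: C(3,1)·0.71^1·0.29^2 = 0.1791330
1 − 0.2035220 = 0.7964780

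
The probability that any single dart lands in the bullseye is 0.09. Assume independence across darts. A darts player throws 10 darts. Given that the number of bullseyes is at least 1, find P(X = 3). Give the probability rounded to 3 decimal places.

0.074

X ~ Binomial(10, 0.09). Want P(X=3 | X≥1) = P(X=3) / P(X≥1).
P(X=3) = C(10,3)·0.09^3·0.91^7 = 0.04521
P(X≥1) = 1 − 0.38942 = 0.61058
Ratio = 0.04521 / 0.61058 = 0.07404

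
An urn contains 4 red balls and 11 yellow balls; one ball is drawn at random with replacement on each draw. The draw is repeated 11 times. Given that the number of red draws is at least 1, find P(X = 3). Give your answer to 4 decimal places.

0.2706

X ~ Binomial(11, 0.266667). Want P(X=3 | X≥1) = P(X=3) / P(X≥1).
P(X=3) = C(11,3)·0.266667^3·0.733333^8 = 0.261699
P(X≥1) = 1 − 0.032985 = 0.967015
Ratio = 0.261699 / 0.967015 = 0.270625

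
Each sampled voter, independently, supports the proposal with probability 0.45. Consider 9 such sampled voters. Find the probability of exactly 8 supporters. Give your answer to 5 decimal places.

X ~ Binomial(n=9, p=0.45).
P(X=8) = C(9,8) · p^8 · (1−p)^1
= 9 · 0.0016815 · 0.55 = 0.0083235

0.00832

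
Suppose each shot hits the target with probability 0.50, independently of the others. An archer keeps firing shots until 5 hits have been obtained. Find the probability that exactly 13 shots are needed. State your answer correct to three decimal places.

0.060

Y = trial on which the fifth success occurs; negative binomial, r=5, p=0.50.
P(Y=13) = C(12,4) · p^5 · (1−p)^8
= 495 · 0.03125 · 0.0039062 = 0.06042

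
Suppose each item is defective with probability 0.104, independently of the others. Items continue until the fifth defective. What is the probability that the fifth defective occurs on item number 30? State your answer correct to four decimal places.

Y = trial on which the fifth success occurs; negative binomial, r=5, p=0.104.
P(Y=30) = C(29,4) · p^5 · (1−p)^25
= 23751 · 1.2167e-05 · 0.064224 = 0.018559

0.0186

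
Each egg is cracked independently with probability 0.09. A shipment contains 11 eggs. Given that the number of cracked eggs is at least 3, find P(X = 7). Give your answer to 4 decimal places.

0.0002

X ~ Binomial(11, 0.09). Want P(X=7 | X≥3) = P(X=7) / P(X≥3).
P(X=7) = C(11,7)·0.09^7·0.91^4 = 0.000011
P(X≥3) = 1 − 0.354369 − 0.385522 − 0.190643 = 0.069467
Ratio = 0.000011 / 0.069467 = 0.000156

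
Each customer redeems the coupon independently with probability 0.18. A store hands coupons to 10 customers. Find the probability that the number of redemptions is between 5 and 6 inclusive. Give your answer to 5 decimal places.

X ~ Binomial(10, 0.18); P(5 ≤ X ≤ 6) = Σ C(10,k) p^k (1−p)^(10−k) over k:
  k=5: C(10,5)·0.18^5·0.82^5 = 0.0176536
  k=6: C(10,6)·0.18^6·0.82^4 = 0.0032293
Total = 0.0208829

0.02088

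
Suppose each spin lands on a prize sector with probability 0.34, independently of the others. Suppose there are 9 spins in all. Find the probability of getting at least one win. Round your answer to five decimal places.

P(at least one) = 1 − P(none) = 1 − (1 − 0.34)^9
= 1 − 0.0237627 = 0.9762373

0.97624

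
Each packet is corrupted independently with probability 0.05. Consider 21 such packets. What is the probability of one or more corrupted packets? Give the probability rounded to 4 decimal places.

P(at least one) = 1 − P(none) = 1 − (1 − 0.05)^21
= 1 − 0.340562 = 0.659438

0.6594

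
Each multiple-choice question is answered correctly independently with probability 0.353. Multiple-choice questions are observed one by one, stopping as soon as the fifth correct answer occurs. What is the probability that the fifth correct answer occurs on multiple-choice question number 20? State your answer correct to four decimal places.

0.0310

Y = trial on which the fifth success occurs; negative binomial, r=5, p=0.353.
P(Y=20) = C(19,4) · p^5 · (1−p)^15
= 3876 · 0.0054812 · 0.0014574 = 0.030961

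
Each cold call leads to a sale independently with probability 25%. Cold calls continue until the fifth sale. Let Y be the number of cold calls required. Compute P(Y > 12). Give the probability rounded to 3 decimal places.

0.842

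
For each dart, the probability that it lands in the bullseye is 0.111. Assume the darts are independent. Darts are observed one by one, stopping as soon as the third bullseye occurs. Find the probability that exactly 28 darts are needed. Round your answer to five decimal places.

0.02534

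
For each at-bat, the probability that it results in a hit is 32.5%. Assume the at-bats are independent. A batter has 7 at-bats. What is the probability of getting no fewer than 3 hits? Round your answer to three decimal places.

X ~ Binomial(7, 0.325); P(X ≥ 3) = Σ C(7,k) p^k (1−p)^(7−k) over k:
  k=3: C(7,3)·0.325^3·0.675^4 = 0.24942
  k=4: C(7,4)·0.325^4·0.675^3 = 0.12009
  k=5: C(7,5)·0.325^5·0.675^2 = 0.03469
  k=6: C(7,6)·0.325^6·0.675^1 = 0.00557
  k=7: C(7,7)·0.325^7·0.675^0 = 0.00038
Total = 0.41016

0.410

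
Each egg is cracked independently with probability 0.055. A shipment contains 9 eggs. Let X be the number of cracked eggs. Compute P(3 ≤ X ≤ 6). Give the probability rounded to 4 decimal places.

0.0109

X ~ Binomial(9, 0.055); P(3 ≤ X ≤ 6) = Σ C(9,k) p^k (1−p)^(9−k) over k:
  k=3: C(9,3)·0.055^3·0.945^6 = 0.009953
  k=4: C(9,4)·0.055^4·0.945^5 = 0.000869
  k=5: C(9,5)·0.055^5·0.945^4 = 0.000051
  k=6: C(9,6)·0.055^6·0.945^3 = 0.000002
Total = 0.010875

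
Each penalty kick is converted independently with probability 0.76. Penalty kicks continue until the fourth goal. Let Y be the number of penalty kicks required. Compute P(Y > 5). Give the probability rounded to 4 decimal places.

0.3461

Needing more than 5 penalty kicks ⇔ fewer than 4 successes in the first 5. With X ~ Binomial(5, 0.76), P(Y > 5) = P(X ≤ 3).
  k=0: C(5,0)·0.76^0·0.24^5 = 0.000796
  k=1: C(5,1)·0.76^1·0.24^4 = 0.012607
  k=2: C(5,2)·0.76^2·0.24^3 = 0.079847
  k=3: C(5,3)·0.76^3·0.24^2 = 0.252850
P(X ≤ 3) = 0.346101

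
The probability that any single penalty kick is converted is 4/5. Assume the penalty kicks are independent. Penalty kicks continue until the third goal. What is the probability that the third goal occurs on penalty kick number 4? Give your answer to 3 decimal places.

0.307

Y = trial on which the third success occurs; negative binomial, r=3, p=0.80.
P(Y=4) = C(3,2) · p^3 · (1−p)^1
= 3 · 0.512 · 0.2 = 0.30720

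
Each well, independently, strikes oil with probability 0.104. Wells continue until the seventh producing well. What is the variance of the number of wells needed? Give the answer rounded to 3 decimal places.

Y = total wells until the seventh success; negative binomial with r=7, p=0.104.
Var(Y) = r(1−p)/p² = 7·0.896 / 0.104² = 579.88166

579.882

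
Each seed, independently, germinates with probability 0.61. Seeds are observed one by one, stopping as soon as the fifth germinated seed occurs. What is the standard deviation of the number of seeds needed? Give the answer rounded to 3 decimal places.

Y = total seeds until the fifth success; negative binomial with r=5, p=0.61.
SD(Y) = √[r(1−p)/p²] = √(5.24053) = 2.28922

2.289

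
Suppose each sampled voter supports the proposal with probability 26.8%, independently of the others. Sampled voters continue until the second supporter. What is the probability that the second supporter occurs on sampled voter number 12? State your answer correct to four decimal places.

Y = trial on which the second success occurs; negative binomial, r=2, p=0.268.
P(Y=12) = C(11,1) · p^2 · (1−p)^10
= 11 · 0.071824 · 0.044168 = 0.034896

0.0349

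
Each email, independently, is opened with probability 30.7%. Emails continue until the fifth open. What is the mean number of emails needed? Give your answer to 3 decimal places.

16.287

Y = total emails until the fifth success; negative binomial with r=5, p=0.307.
E[Y] = r / p = 5 / 0.307 = 16.28664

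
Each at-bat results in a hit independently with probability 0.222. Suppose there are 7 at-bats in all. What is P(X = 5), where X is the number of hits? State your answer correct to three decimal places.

0.007

X ~ Binomial(n=7, p=0.222).
P(X=5) = C(7,5) · p^5 · (1−p)^2
= 21 · 0.00053922 · 0.60528 = 0.00685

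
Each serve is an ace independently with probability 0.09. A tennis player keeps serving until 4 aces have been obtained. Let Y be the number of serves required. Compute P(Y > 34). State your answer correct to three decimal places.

0.633

Needing more than 34 serves ⇔ fewer than 4 successes in the first 34. With X ~ Binomial(34, 0.09), P(Y > 34) = P(X ≤ 3).
  k=0: C(34,0)·0.09^0·0.91^34 = 0.04050
  k=1: C(34,1)·0.09^1·0.91^33 = 0.13617
  k=2: C(34,2)·0.09^2·0.91^32 = 0.22221
  k=3: C(34,3)·0.09^3·0.91^31 = 0.23442
P(X ≤ 3) = 0.63331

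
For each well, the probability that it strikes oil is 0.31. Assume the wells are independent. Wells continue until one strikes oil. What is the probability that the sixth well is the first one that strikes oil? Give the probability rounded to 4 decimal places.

0.0485

Geometric (trials to first success), p = 0.31.
P(Y = 6) = (1−p)^5 · p = 0.1564 · 0.31 = 0.048485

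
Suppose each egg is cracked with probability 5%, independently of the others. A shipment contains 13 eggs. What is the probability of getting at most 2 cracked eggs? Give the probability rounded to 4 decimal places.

X ~ Binomial(13, 0.05); P(X ≤ 2) = Σ C(13,k) p^k (1−p)^(13−k) over k:
  k=0: C(13,0)·0.05^0·0.95^13 = 0.513342
  k=1: C(13,1)·0.05^1·0.95^12 = 0.351234
  k=2: C(13,2)·0.05^2·0.95^11 = 0.110916
Total = 0.975492

0.9755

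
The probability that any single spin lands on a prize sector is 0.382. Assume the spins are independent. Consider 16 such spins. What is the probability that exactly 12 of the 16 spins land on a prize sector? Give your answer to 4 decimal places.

0.0026

X ~ Binomial(n=16, p=0.382).
P(X=12) = C(16,12) · p^12 · (1−p)^4
= 1820 · 9.6552e-06 · 0.14587 = 0.002563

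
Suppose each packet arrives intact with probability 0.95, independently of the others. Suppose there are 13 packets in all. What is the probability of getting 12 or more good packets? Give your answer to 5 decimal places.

0.86458

X ~ Binomial(13, 0.95); P(X ≥ 12) = Σ C(13,k) p^k (1−p)^(13−k) over k:
  k=12: C(13,12)·0.95^12·0.05^1 = 0.3512341
  k=13: C(13,13)·0.95^13·0.05^0 = 0.5133421
Total = 0.8645761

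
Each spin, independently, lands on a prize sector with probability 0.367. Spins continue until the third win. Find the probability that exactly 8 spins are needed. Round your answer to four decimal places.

Y = trial on which the third success occurs; negative binomial, r=3, p=0.367.
P(Y=8) = C(7,2) · p^3 · (1−p)^5
= 21 · 0.049431 · 0.10163 = 0.105496

0.1055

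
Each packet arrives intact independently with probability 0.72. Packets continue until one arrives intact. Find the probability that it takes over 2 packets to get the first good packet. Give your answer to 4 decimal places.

Y = number of packets to the first success; geometric, p = 0.72.
P(Y > 2) = P(first 2 all fail) = (1−p)^2 = 0.078400

0.0784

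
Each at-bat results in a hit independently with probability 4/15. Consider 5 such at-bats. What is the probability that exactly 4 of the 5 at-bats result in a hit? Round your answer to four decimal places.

0.0185

X ~ Binomial(n=5, p=0.266667).
P(X=4) = C(5,4) · p^4 · (1−p)^1
= 5 · 0.0050568 · 0.73333 = 0.018542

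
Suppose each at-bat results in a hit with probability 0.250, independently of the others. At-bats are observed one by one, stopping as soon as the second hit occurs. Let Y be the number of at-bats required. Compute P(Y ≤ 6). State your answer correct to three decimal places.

0.466

Finishing within 6 at-bats ⇔ at least 2 successes in the first 6. With X ~ Binomial(6, 0.25), P(Y ≤ 6) = 1 − P(X ≤ 1).
  k=0: C(6,0)·0.25^0·0.75^6 = 0.17798
  k=1: C(6,1)·0.25^1·0.75^5 = 0.35596
1 − 0.53394 = 0.46606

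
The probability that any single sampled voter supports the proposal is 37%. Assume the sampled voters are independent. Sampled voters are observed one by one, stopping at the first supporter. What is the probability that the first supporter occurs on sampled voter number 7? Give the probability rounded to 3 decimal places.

0.023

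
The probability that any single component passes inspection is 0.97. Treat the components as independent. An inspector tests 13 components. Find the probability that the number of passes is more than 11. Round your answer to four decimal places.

X ~ Binomial(13, 0.97); P(X ≥ 12) = Σ C(13,k) p^k (1−p)^(13−k) over k:
  k=12: C(13,12)·0.97^12·0.03^1 = 0.270599
  k=13: C(13,13)·0.97^13·0.03^0 = 0.673027
Total = 0.943626

0.9436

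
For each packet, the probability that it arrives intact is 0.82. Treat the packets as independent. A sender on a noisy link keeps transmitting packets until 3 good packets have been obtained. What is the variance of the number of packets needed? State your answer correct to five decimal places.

0.80309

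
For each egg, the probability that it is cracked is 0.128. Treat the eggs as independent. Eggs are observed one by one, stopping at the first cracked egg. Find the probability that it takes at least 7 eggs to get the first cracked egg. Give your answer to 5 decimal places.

Y = number of eggs to the first success; geometric, p = 0.128.
P(Y > 6) = P(first 6 all fail) = (1−p)^6 = 0.4396417

0.43964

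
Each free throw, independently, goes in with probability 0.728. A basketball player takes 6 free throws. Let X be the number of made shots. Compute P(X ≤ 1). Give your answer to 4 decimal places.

0.0069

X ~ Binomial(6, 0.728); P(X ≤ 1) = Σ C(6,k) p^k (1−p)^(6−k) over k:
  k=0: C(6,0)·0.728^0·0.272^6 = 0.000405
  k=1: C(6,1)·0.728^1·0.272^5 = 0.006503
Total = 0.006908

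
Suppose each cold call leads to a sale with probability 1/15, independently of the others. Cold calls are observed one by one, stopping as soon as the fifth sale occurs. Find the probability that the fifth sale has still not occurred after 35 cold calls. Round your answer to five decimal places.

Needing more than 35 cold calls ⇔ fewer than 5 successes in the first 35. With X ~ Binomial(35, 0.066667), P(Y > 35) = P(X ≤ 4).
  k=0: C(35,0)·0.066667^0·0.933333^35 = 0.0893896
  k=1: C(35,1)·0.066667^1·0.933333^34 = 0.2234741
  k=2: C(35,2)·0.066667^2·0.933333^33 = 0.2713614
  k=3: C(35,3)·0.066667^3·0.933333^32 = 0.2132125
  k=4: C(35,4)·0.066667^4·0.933333^31 = 0.1218357
P(X ≤ 4) = 0.9192734

0.91927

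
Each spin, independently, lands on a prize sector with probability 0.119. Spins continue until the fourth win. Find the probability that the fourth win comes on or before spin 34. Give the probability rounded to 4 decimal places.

0.5883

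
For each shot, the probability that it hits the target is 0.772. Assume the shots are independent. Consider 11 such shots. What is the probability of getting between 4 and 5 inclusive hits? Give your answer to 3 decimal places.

X ~ Binomial(11, 0.772); P(4 ≤ X ≤ 5) = Σ C(11,k) p^k (1−p)^(11−k) over k:
  k=4: C(11,4)·0.772^4·0.228^7 = 0.00375
  k=5: C(11,5)·0.772^5·0.228^6 = 0.01780
Total = 0.02155

0.022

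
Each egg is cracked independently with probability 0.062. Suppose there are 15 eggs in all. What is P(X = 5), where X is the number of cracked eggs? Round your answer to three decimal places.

X ~ Binomial(n=15, p=0.062).
P(X=5) = C(15,5) · p^5 · (1−p)^10
= 3003 · 9.1613e-07 · 0.52726 = 0.00145

0.001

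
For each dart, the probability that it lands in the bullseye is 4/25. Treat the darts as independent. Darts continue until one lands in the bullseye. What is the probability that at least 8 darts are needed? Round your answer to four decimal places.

0.2951

Y = number of darts to the first success; geometric, p = 0.16.
P(Y > 7) = P(first 7 all fail) = (1−p)^7 = 0.295090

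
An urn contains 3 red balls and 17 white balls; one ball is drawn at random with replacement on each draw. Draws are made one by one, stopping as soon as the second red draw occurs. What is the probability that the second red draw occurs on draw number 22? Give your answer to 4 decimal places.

Y = trial on which the second success occurs; negative binomial, r=2, p=0.15.
P(Y=22) = C(21,1) · p^2 · (1−p)^20
= 21 · 0.0225 · 0.03876 = 0.018314

0.0183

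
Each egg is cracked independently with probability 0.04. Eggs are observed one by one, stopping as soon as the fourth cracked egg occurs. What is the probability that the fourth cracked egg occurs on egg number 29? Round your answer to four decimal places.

0.0030

Y = trial on which the fourth success occurs; negative binomial, r=4, p=0.04.
P(Y=29) = C(28,3) · p^4 · (1−p)^25
= 3276 · 2.56e-06 · 0.3604 = 0.003022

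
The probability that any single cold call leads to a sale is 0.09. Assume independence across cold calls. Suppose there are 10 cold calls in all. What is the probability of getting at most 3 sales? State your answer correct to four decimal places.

X ~ Binomial(10, 0.09); P(X ≤ 3) = Σ C(10,k) p^k (1−p)^(10−k) over k:
  k=0: C(10,0)·0.09^0·0.91^10 = 0.389416
  k=1: C(10,1)·0.09^1·0.91^9 = 0.385137
  k=2: C(10,2)·0.09^2·0.91^8 = 0.171407
  k=3: C(10,3)·0.09^3·0.91^7 = 0.045206
Total = 0.991166

0.9912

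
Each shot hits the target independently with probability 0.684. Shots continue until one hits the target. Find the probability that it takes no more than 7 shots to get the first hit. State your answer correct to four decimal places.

Y = number of shots to the first success; geometric, p = 0.684.
P(Y ≤ 7) = 1 − (1−p)^7 = 1 − 0.000315 = 0.999685

0.9997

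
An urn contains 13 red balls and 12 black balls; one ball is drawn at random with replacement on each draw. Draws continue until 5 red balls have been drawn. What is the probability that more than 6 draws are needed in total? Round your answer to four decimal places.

Needing more than 6 draws ⇔ fewer than 5 successes in the first 6. With X ~ Binomial(6, 0.52), P(Y > 6) = P(X ≤ 4).
  k=0: C(6,0)·0.52^0·0.48^6 = 0.012231
  k=1: C(6,1)·0.52^1·0.48^5 = 0.079499
  k=2: C(6,2)·0.52^2·0.48^4 = 0.215309
  k=3: C(6,3)·0.52^3·0.48^3 = 0.311002
  k=4: C(6,4)·0.52^4·0.48^2 = 0.252689
P(X ≤ 4) = 0.870731

0.8707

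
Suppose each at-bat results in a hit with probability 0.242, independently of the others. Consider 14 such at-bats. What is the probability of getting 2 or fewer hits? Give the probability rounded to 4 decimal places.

0.3048

X ~ Binomial(14, 0.242); P(X ≤ 2) = Σ C(14,k) p^k (1−p)^(14−k) over k:
  k=0: C(14,0)·0.242^0·0.758^14 = 0.020671
  k=1: C(14,1)·0.242^1·0.758^13 = 0.092394
  k=2: C(14,2)·0.242^2·0.758^12 = 0.191736
Total = 0.304801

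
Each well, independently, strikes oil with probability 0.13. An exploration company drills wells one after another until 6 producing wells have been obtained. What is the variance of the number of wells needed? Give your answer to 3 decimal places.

308.876

Y = total wells until the sixth success; negative binomial with r=6, p=0.13.
Var(Y) = r(1−p)/p² = 6·0.87 / 0.13² = 308.87574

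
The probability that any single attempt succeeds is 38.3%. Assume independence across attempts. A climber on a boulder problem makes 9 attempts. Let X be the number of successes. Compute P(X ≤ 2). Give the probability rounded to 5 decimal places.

0.26512

X ~ Binomial(9, 0.383); P(X ≤ 2) = Σ C(9,k) p^k (1−p)^(9−k) over k:
  k=0: C(9,0)·0.383^0·0.617^9 = 0.0129589
  k=1: C(9,1)·0.383^1·0.617^8 = 0.0723973
  k=2: C(9,2)·0.383^2·0.617^7 = 0.1797613
Total = 0.2651175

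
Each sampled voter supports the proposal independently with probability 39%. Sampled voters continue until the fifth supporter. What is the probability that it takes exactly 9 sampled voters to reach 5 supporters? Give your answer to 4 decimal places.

0.0874

Y = trial on which the fifth success occurs; negative binomial, r=5, p=0.39.
P(Y=9) = C(8,4) · p^5 · (1−p)^4
= 70 · 0.0090224 · 0.13846 = 0.087446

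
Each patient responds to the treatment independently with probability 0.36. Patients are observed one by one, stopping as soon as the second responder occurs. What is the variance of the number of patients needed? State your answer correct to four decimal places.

9.8765

Y = total patients until the second success; negative binomial with r=2, p=0.36.
Var(Y) = r(1−p)/p² = 2·0.64 / 0.36² = 9.876543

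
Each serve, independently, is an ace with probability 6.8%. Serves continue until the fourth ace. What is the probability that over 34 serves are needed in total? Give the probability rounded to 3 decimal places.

Needing more than 34 serves ⇔ fewer than 4 successes in the first 34. With X ~ Binomial(34, 0.068), P(Y > 34) = P(X ≤ 3).
  k=0: C(34,0)·0.068^0·0.932^34 = 0.09123
  k=1: C(34,1)·0.068^1·0.932^33 = 0.22631
  k=2: C(34,2)·0.068^2·0.932^32 = 0.27245
  k=3: C(34,3)·0.068^3·0.932^31 = 0.21204
P(X ≤ 3) = 0.80203

0.802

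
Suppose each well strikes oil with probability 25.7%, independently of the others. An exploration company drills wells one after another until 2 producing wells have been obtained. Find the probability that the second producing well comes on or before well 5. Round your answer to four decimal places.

Finishing within 5 wells ⇔ at least 2 successes in the first 5. With X ~ Binomial(5, 0.257), P(Y ≤ 5) = 1 − P(X ≤ 1).
  k=0: C(5,0)·0.257^0·0.743^5 = 0.226435
  k=1: C(5,1)·0.257^1·0.743^4 = 0.391614
1 − 0.618049 = 0.381951

0.3820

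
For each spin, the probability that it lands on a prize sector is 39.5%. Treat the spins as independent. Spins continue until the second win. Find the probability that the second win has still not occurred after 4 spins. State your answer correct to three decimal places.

0.484

Needing more than 4 spins ⇔ fewer than 2 successes in the first 4. With X ~ Binomial(4, 0.395), P(Y > 4) = P(X ≤ 1).
  k=0: C(4,0)·0.395^0·0.605^4 = 0.13397
  k=1: C(4,1)·0.395^1·0.605^3 = 0.34988
P(X ≤ 1) = 0.48386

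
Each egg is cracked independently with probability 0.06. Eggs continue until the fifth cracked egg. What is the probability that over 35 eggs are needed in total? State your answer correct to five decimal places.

0.94372

Needing more than 35 eggs ⇔ fewer than 5 successes in the first 35. With X ~ Binomial(35, 0.06), P(Y > 35) = P(X ≤ 4).
  k=0: C(35,0)·0.06^0·0.94^35 = 0.1146766
  k=1: C(35,1)·0.06^1·0.94^34 = 0.2561924
  k=2: C(35,2)·0.06^2·0.94^33 = 0.2779961
  k=3: C(35,3)·0.06^3·0.94^32 = 0.1951887
  k=4: C(35,4)·0.06^4·0.94^31 = 0.0996708
P(X ≤ 4) = 0.9437247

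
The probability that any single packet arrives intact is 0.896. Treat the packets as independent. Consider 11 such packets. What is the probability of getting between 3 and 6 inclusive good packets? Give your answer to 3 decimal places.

0.003

X ~ Binomial(11, 0.896); P(3 ≤ X ≤ 6) = Σ C(11,k) p^k (1−p)^(11−k) over k:
  k=3: C(11,3)·0.896^3·0.104^8 = 0.00000
  k=4: C(11,4)·0.896^4·0.104^7 = 0.00003
  k=5: C(11,5)·0.896^5·0.104^6 = 0.00034
  k=6: C(11,6)·0.896^6·0.104^5 = 0.00291
Total = 0.00328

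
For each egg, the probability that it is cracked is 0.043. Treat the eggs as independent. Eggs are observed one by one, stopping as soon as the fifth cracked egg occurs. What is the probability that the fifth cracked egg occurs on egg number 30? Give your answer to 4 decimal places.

Y = trial on which the fifth success occurs; negative binomial, r=5, p=0.043.
P(Y=30) = C(29,4) · p^5 · (1−p)^25
= 23751 · 1.4701e-07 · 0.33327 = 0.001164

0.0012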